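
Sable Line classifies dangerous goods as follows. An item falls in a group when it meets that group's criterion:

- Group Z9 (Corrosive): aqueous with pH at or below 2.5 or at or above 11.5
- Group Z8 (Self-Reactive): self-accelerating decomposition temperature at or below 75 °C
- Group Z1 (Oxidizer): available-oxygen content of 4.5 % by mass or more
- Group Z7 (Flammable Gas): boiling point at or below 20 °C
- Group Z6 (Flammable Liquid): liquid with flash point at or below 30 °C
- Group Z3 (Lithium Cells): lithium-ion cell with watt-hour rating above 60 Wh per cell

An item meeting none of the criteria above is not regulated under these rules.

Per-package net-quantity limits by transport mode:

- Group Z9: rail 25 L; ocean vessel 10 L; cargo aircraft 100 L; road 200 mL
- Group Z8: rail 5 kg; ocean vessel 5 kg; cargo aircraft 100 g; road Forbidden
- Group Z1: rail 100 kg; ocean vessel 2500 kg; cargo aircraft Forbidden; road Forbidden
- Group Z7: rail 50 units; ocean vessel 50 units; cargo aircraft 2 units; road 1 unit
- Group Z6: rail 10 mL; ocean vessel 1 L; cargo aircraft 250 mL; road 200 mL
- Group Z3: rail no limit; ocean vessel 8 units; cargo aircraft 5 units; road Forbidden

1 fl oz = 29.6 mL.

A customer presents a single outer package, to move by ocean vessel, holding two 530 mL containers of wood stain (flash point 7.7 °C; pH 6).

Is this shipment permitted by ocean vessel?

Flash point 7.7 °C meets the Group Z6 criterion (Flammable Liquid), so the wood stain is Group Z6.
Group Z6 quantity: two 530 mL containers = 1.06 L.
1.06 L > 1 L (ocean vessel limit, Group Z6) — over the limit.

No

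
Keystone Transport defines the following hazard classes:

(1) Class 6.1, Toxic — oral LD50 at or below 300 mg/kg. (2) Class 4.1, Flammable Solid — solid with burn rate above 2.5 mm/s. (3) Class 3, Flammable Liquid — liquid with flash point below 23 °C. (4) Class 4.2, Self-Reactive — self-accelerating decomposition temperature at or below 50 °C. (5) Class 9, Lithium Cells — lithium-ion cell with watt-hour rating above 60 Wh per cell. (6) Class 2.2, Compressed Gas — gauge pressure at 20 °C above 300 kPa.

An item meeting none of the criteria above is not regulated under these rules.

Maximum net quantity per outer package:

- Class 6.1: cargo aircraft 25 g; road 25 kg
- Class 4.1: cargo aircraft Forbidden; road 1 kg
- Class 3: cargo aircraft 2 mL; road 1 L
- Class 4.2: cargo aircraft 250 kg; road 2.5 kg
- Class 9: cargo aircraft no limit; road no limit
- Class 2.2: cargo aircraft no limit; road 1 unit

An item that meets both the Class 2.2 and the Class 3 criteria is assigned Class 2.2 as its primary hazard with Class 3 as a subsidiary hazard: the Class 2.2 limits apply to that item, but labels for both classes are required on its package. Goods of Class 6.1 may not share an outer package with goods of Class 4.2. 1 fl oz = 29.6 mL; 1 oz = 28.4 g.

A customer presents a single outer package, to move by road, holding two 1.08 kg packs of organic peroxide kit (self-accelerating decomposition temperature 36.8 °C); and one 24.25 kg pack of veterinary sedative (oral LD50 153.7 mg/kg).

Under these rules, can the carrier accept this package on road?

No

Self-accelerating decomposition temperature 36.8 °C meets the Class 4.2 criterion (Self-Reactive), so the organic peroxide kit is Class 4.2.
With oral LD50 153.7 mg/kg (≤ 300 mg/kg), the veterinary sedative falls in Class 6.1.
Class 6.1 quantity: 24.25 kg.
24.25 kg ≤ 25 kg (road limit, Class 6.1) — within limit.
Class 4.2 quantity: two 1.08 kg packs = 2.16 kg.
That is within the Class 4.2 road limit of 2.5 kg.
Class 6.1 and Class 4.2 may not share an outer package.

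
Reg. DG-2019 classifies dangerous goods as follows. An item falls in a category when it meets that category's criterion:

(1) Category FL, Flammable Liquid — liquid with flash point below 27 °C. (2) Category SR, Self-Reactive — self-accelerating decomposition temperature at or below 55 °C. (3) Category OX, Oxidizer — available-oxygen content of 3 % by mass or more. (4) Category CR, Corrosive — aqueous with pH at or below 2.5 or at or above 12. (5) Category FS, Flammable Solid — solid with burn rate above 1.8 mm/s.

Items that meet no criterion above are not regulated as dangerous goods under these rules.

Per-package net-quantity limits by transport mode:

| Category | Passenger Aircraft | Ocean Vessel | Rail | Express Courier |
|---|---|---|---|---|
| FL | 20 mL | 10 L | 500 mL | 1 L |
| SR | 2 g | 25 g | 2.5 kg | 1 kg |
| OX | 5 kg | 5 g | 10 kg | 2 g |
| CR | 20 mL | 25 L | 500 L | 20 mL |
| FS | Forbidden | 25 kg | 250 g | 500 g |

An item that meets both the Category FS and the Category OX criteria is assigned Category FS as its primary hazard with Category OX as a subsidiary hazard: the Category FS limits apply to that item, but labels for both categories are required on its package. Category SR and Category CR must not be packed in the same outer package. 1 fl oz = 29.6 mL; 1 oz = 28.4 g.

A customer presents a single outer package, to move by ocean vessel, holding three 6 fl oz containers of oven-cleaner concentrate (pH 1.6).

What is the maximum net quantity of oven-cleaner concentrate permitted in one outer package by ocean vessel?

25 L

With pH 1.6 (≤ 2.5), the oven-cleaner concentrate falls in Category CR.
The ocean vessel limit for Category CR is 25 L.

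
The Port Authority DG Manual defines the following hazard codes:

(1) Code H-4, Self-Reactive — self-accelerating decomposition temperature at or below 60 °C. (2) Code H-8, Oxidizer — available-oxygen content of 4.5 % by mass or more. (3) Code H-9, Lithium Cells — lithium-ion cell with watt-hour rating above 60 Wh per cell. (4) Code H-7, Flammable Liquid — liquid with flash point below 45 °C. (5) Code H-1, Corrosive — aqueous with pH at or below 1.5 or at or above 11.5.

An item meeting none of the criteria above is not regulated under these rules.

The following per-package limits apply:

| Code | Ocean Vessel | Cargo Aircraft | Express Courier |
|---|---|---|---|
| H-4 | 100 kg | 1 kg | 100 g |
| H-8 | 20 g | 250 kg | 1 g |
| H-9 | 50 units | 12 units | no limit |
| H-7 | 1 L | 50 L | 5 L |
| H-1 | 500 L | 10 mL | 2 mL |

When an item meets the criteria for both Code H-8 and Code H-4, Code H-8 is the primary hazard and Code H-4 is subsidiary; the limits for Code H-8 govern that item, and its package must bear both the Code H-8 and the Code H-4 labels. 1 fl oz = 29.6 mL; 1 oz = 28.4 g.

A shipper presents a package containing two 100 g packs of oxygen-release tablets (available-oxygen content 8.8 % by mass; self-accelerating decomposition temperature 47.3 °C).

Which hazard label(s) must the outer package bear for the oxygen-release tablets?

Code H-4 and H-8

With available-oxygen content 8.8 % by mass (≥ 4.5 % by mass), the oxygen-release tablets fall in Code H-8.
The oxygen-release tablets have self-accelerating decomposition temperature 47.3 °C, which is ≤ 60 °C, so they are Code H-4 (Self-Reactive).
By the precedence rule Code H-8 is primary and Code H-4 is subsidiary, and that rule requires both labels on the package.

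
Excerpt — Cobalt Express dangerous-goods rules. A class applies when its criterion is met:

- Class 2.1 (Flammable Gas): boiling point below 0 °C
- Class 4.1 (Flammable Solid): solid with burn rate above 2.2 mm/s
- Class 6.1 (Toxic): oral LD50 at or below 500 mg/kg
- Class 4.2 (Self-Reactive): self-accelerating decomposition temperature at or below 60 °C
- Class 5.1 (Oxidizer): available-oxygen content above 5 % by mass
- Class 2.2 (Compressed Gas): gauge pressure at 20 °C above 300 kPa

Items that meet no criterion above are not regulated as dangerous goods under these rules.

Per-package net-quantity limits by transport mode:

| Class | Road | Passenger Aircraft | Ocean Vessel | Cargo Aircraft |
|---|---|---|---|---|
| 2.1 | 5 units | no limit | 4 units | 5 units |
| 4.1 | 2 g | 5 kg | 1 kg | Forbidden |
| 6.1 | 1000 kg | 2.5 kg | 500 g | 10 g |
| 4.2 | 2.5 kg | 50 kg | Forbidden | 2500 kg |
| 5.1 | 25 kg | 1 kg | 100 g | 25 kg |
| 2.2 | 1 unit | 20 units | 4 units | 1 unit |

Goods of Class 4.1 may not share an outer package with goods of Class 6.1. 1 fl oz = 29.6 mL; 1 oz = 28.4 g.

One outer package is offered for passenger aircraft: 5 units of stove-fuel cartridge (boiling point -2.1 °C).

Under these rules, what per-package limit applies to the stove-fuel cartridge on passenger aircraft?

With boiling point -2.1 °C (< 0 °C), the stove-fuel cartridge falls in Class 2.1.
The passenger aircraft limit for Class 2.1 is no limit.

no limit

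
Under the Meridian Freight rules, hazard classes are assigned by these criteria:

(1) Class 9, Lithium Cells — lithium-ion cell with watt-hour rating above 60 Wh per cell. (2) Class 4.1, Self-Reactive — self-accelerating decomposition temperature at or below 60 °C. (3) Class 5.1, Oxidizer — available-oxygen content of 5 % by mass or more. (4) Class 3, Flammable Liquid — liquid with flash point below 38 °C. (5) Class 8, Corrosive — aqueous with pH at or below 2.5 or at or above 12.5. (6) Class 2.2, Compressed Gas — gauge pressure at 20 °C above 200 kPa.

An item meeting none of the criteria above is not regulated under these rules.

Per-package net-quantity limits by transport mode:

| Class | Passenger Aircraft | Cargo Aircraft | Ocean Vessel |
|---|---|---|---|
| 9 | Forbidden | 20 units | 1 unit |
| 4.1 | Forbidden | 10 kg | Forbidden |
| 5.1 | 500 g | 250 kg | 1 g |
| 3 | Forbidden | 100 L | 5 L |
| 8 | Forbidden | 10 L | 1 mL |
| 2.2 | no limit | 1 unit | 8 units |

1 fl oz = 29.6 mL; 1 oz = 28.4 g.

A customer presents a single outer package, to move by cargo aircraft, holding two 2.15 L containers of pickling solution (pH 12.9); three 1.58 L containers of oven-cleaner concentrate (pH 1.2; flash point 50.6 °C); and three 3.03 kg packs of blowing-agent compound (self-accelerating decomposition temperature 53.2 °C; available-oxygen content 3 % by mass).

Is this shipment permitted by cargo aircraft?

pH 12.9 meets the Class 8 criterion (Corrosive), so the pickling solution is Class 8.
The oven-cleaner concentrate has pH 1.2, which is ≤ 2.5, so it is Class 8 (Corrosive).
With self-accelerating decomposition temperature 53.2 °C (≤ 60 °C), the blowing-agent compound falls in Class 4.1.
Total Class 8: (two 2.15 L containers = 4.3 L) + (three 1.58 L containers = 4.74 L) = 9.04 L.
9.04 L is within the cargo aircraft limit of 10 L for Class 8.
Class 4.1 quantity: three 3.03 kg packs = 9.09 kg.
9.09 kg ≤ 10 kg (cargo aircraft limit, Class 4.1) — within limit.
Every hazard class is within its cargo aircraft limit and no segregation rule is violated.

Yes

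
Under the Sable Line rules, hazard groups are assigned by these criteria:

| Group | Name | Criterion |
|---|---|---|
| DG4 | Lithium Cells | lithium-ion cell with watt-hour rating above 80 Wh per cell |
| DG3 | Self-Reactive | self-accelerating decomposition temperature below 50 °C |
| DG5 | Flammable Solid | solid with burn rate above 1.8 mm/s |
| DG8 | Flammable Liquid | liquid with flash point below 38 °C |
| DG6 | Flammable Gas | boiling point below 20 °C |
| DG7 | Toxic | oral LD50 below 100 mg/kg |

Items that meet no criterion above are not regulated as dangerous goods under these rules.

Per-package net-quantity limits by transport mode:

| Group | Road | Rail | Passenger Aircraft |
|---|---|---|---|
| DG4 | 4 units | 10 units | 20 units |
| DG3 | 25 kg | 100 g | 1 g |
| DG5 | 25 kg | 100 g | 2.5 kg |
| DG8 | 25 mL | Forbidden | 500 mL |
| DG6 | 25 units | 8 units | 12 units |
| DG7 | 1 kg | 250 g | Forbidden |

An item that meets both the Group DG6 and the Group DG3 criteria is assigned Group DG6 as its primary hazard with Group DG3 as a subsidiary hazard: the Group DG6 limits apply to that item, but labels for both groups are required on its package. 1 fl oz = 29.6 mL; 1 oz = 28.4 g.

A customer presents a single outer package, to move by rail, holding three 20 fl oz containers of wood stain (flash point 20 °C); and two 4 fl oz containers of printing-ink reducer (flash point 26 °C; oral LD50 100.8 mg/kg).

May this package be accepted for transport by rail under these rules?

The wood stain has flash point 20 °C, which is < 38 °C, so it is Group DG8 (Flammable Liquid).
Printing-ink reducer: flash point 26 °C < 38 °C → Group DG8 (Flammable Liquid).
Total Group DG8: (three 20 fl oz containers = 1.776 L) + (two 4 fl oz containers = 236.8 mL) = 2012.8 mL.
Group DG8 is Forbidden by rail.

No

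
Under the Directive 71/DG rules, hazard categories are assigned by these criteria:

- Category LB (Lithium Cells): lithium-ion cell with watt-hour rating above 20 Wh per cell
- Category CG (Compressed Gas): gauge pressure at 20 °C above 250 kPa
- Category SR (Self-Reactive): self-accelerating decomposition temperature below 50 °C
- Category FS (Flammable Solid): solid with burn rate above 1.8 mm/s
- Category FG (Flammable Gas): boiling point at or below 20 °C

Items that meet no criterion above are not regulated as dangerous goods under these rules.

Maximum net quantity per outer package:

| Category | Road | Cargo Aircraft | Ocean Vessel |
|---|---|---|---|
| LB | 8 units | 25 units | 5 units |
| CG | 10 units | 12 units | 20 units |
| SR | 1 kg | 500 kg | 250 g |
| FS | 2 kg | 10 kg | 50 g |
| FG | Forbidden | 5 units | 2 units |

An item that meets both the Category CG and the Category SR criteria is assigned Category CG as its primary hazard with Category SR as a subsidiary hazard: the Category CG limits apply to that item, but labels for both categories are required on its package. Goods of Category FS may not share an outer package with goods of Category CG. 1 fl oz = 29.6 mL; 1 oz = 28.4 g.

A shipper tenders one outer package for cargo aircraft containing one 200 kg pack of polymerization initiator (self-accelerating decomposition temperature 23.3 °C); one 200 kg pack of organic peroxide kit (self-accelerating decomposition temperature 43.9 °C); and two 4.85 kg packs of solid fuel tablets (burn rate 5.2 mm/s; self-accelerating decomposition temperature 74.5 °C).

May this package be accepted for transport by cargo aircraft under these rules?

Self-accelerating decomposition temperature 23.3 °C meets the Category SR criterion (Self-Reactive), so the polymerization initiator is Category SR.
With self-accelerating decomposition temperature 43.9 °C (< 50 °C), the organic peroxide kit falls in Category SR.
Burn rate 5.2 mm/s meets the Category FS criterion (Flammable Solid), so the solid fuel tablets are Category FS.
Category FS quantity: two 4.85 kg packs = 9.7 kg.
That is within the Category FS cargo aircraft limit of 10 kg.
Total Category SR: 200 kg + 200 kg = 400 kg.
400 kg ≤ 500 kg (cargo aircraft limit, Category SR) — within limit.
The segregation rule (Category FS with Category CG) does not apply to Category FS with Category SR.
Every hazard category is within its cargo aircraft limit and no segregation rule is violated.

Yes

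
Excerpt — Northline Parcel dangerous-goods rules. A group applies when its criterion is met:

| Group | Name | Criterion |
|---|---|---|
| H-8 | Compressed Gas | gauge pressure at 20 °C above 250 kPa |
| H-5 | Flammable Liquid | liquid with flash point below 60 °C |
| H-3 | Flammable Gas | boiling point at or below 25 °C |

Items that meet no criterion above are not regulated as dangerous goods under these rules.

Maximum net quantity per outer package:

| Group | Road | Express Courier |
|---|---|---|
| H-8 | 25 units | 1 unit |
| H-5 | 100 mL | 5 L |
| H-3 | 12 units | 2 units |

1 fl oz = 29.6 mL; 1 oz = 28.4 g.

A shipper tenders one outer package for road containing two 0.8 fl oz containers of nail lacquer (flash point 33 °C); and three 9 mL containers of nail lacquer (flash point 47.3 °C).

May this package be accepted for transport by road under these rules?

Nail lacquer: flash point 33 °C < 60 °C → Group H-5 (Flammable Liquid).
Flash point 47.3 °C meets the Group H-5 criterion (Flammable Liquid), so the nail lacquer is Group H-5.
Group H-5 net quantity: (two 0.8 fl oz containers = 47.36 mL) + (three 9 mL containers = 27 mL) = 74.36 mL.
74.36 mL ≤ 100 mL (road limit, Group H-5) — within limit.

Yes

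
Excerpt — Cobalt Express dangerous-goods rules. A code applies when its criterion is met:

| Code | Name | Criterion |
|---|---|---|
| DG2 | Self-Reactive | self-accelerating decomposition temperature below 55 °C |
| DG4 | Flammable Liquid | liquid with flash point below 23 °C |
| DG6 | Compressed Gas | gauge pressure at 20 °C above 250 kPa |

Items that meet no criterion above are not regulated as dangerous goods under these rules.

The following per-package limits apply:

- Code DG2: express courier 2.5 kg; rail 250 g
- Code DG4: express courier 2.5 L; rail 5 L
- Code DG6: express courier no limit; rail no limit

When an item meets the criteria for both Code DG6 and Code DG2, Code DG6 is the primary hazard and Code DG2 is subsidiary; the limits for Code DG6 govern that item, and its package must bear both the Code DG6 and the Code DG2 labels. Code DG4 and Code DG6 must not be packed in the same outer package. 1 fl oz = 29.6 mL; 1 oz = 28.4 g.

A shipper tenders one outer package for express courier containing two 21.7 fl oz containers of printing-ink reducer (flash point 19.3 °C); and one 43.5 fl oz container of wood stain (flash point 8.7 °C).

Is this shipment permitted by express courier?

Flash point 19.3 °C meets the Code DG4 criterion (Flammable Liquid), so the printing-ink reducer is Code DG4.
With flash point 8.7 °C (< 23 °C), the wood stain falls in Code DG4.
Total Code DG4: (two 21.7 fl oz containers = 1284.64 mL) + (one 43.5 fl oz container = 1287.6 mL) = 2572.24 mL.
2572.24 mL > 2.5 L (express courier limit, Code DG4) — over the limit.

No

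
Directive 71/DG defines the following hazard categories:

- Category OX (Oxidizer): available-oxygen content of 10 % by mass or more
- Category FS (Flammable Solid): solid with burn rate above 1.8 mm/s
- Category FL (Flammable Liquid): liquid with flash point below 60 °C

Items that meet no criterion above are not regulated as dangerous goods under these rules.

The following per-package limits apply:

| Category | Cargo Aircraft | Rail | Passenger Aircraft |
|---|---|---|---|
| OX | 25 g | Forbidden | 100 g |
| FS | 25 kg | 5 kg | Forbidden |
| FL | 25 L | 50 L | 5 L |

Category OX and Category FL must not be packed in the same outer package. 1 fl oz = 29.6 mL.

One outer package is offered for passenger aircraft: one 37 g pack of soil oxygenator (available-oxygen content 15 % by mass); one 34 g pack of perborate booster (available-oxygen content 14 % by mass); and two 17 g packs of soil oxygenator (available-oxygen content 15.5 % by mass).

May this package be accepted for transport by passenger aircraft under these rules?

No

Available-oxygen content 15 % by mass meets the Category OX criterion (Oxidizer), so the soil oxygenator is Category OX.
Perborate booster: available-oxygen content 14 % by mass ≥ 10 % by mass → Category OX (Oxidizer).
With available-oxygen content 15.5 % by mass (≥ 10 % by mass), the soil oxygenator falls in Category OX.
Category OX net quantity: 37 g + 34 g + (two 17 g packs = 34 g) = 105 g.
105 g exceeds the passenger aircraft limit of 100 g for Category OX.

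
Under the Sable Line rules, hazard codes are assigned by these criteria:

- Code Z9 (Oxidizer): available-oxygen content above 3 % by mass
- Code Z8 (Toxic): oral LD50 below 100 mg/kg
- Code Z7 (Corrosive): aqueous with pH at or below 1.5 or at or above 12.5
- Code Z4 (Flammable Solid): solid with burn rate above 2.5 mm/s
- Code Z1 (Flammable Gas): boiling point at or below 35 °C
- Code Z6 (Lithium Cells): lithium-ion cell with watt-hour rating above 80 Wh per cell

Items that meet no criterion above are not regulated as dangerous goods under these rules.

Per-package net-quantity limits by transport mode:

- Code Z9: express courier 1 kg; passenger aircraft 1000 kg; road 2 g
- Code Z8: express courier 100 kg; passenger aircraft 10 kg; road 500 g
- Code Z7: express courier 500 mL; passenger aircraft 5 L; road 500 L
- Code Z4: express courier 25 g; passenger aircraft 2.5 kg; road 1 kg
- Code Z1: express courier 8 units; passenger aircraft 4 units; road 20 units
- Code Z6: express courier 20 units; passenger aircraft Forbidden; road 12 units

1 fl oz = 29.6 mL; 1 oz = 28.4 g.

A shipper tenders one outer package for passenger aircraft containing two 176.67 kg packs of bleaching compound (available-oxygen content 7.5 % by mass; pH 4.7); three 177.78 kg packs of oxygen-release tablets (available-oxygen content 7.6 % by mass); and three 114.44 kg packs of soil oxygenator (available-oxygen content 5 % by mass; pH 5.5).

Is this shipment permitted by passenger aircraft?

Available-oxygen content 7.5 % by mass meets the Code Z9 criterion (Oxidizer), so the bleaching compound is Code Z9.
Oxygen-release tablets: available-oxygen content 7.6 % by mass > 3 % by mass → Code Z9 (Oxidizer).
With available-oxygen content 5 % by mass (> 3 % by mass), the soil oxygenator falls in Code Z9.
Code Z9 net quantity: (two 176.67 kg packs = 353.34 kg) + (three 177.78 kg packs = 533.34 kg) + (three 114.44 kg packs = 343.32 kg) = 1230 kg.
That exceeds the Code Z9 passenger aircraft limit of 1000 kg.

No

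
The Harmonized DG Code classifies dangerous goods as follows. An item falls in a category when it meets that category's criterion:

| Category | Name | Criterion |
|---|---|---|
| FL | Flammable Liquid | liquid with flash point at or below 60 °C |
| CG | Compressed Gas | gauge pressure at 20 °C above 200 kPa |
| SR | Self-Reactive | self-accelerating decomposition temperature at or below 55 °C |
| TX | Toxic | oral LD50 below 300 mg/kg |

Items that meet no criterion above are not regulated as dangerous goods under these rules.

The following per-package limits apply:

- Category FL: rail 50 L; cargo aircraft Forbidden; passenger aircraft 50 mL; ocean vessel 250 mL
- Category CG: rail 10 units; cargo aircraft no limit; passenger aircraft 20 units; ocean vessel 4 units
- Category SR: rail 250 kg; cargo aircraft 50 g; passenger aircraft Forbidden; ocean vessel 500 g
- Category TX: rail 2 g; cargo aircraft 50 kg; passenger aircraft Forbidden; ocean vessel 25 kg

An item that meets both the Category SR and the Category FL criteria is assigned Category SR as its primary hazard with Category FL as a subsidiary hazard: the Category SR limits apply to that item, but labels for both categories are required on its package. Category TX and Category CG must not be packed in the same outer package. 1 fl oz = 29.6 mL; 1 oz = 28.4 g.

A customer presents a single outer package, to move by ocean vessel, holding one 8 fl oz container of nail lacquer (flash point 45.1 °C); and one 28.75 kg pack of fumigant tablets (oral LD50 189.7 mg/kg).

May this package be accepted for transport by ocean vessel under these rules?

No

With flash point 45.1 °C (≤ 60 °C), the nail lacquer falls in Category FL.
Fumigant tablets: oral LD50 189.7 mg/kg < 300 mg/kg → Category TX (Toxic).
Category TX quantity: 28.75 kg.
28.75 kg > 25 kg (ocean vessel limit, Category TX) — over the limit.
Category FL quantity: one 8 fl oz container = 236.8 mL.
236.8 mL ≤ 250 mL (ocean vessel limit, Category FL) — within limit.
The segregation rule (Category TX with Category CG) does not apply to Category TX with Category FL.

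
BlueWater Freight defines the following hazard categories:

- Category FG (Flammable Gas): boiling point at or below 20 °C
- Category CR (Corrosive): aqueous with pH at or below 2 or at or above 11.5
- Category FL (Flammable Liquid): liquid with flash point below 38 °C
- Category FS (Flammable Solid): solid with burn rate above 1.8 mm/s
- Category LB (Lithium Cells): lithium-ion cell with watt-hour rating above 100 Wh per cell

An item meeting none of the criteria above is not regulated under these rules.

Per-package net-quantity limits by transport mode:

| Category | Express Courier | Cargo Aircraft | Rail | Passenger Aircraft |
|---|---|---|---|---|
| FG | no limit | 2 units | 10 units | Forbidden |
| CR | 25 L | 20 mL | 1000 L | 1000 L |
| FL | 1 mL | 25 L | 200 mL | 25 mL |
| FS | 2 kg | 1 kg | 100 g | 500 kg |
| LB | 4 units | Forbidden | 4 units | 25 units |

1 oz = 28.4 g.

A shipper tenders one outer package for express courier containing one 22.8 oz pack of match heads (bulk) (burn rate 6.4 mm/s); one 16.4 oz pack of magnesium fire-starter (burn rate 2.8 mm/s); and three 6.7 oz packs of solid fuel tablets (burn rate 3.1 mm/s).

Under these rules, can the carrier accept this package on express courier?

Burn rate 6.4 mm/s meets the Category FS criterion (Flammable Solid), so the match heads (bulk) are Category FS.
Burn rate 2.8 mm/s meets the Category FS criterion (Flammable Solid), so the magnesium fire-starter is Category FS.
With burn rate 3.1 mm/s (> 1.8 mm/s), the solid fuel tablets fall in Category FS.
Total Category FS: (one 22.8 oz pack = 647.52 g) + (one 16.4 oz pack = 465.76 g) + (three 6.7 oz packs = 570.84 g) = 1684.12 g.
1684.12 g is within the express courier limit of 2 kg for Category FS.

Yes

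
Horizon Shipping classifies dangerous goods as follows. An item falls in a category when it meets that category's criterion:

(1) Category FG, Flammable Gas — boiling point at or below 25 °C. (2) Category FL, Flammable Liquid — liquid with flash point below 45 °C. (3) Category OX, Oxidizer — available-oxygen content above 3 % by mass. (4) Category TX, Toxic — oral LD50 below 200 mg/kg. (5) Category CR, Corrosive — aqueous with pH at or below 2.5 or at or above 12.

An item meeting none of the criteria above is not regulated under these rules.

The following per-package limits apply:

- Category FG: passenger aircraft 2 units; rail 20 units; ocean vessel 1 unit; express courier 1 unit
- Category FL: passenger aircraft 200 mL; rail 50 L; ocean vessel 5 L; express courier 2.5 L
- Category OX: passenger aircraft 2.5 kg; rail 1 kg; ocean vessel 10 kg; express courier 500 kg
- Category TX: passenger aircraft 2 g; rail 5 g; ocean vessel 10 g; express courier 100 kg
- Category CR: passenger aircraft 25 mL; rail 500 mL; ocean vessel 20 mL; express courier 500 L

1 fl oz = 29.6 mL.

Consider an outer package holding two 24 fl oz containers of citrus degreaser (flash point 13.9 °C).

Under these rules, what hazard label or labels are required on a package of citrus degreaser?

Flash point 13.9 °C meets the Category FL criterion (Flammable Liquid), so the citrus degreaser is Category FL.
Only the Category FL label is required.

Category FL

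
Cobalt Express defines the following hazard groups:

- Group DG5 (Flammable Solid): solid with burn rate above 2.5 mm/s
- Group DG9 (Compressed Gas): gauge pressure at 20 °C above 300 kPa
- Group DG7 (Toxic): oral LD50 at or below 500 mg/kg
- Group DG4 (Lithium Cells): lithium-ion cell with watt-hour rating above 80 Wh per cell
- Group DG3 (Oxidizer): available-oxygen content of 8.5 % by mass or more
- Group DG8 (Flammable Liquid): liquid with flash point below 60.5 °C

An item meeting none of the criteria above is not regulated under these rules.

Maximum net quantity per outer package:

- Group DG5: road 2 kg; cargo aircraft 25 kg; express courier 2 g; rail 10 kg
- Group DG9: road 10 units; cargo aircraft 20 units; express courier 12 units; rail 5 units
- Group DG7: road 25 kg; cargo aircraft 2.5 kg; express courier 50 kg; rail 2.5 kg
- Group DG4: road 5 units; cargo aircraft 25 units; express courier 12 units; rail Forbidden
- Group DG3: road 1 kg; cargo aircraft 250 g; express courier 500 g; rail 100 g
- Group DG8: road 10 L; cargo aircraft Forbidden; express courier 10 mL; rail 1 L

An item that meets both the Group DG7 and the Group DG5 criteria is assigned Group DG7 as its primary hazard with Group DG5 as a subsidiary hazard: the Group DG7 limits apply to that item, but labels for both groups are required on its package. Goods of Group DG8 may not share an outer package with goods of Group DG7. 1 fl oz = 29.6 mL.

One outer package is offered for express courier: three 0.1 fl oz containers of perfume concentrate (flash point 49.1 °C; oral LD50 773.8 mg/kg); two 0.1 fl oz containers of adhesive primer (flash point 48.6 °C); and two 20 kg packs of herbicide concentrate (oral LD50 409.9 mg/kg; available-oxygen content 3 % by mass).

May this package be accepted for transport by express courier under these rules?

The perfume concentrate has flash point 49.1 °C, which is < 60.5 °C, so it is Group DG8 (Flammable Liquid).
Adhesive primer: flash point 48.6 °C < 60.5 °C → Group DG8 (Flammable Liquid).
Herbicide concentrate: oral LD50 409.9 mg/kg ≤ 500 mg/kg → Group DG7 (Toxic).
Group DG8 net quantity: (three 0.1 fl oz containers = 8.88 mL) + (two 0.1 fl oz containers = 5.92 mL) = 14.8 mL.
That exceeds the Group DG8 express courier limit of 10 mL.
Group DG7 quantity: two 20 kg packs = 40 kg.
That is within the Group DG7 express courier limit of 50 kg.
Group DG8 and Group DG7 may not share an outer package.

No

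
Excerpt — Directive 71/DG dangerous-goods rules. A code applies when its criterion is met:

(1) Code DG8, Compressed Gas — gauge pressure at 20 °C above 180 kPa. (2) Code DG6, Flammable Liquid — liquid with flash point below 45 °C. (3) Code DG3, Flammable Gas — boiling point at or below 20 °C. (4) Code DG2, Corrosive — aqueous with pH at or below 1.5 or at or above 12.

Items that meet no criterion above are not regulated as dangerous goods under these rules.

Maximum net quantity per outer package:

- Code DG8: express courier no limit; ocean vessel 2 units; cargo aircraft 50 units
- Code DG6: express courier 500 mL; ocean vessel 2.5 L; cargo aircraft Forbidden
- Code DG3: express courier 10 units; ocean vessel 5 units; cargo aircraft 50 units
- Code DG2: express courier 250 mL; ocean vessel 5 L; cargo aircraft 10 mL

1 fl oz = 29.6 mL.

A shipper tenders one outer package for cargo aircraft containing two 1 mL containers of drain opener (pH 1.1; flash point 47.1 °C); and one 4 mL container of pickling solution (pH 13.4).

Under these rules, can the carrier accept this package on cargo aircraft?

Yes

With pH 1.1 (≤ 1.5), the drain opener falls in Code DG2.
With pH 13.4 (≥ 12), the pickling solution falls in Code DG2.
Code DG2 net quantity: (two 1 mL containers = 2 mL) + 4 mL = 6 mL.
That is within the Code DG2 cargo aircraft limit of 10 mL.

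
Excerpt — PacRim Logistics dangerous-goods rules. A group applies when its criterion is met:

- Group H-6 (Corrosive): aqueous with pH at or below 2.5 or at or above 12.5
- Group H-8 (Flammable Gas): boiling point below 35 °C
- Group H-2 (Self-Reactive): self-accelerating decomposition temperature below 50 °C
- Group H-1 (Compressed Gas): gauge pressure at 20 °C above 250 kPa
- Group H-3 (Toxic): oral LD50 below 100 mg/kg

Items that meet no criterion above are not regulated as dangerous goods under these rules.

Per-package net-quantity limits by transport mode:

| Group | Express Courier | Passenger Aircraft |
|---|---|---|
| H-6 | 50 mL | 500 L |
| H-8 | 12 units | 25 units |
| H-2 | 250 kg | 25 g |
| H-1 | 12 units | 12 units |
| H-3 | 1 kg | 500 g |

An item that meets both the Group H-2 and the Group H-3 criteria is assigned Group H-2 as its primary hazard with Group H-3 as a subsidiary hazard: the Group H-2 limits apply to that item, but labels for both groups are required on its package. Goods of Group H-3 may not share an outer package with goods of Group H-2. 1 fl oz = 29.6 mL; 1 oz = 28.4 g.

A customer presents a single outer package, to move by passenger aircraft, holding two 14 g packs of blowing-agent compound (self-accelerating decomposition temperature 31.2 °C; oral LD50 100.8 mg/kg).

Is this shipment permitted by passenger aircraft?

Self-accelerating decomposition temperature 31.2 °C meets the Group H-2 criterion (Self-Reactive), so the blowing-agent compound is Group H-2.
Group H-2 quantity: two 14 g packs = 28 g.
28 g exceeds the passenger aircraft limit of 25 g for Group H-2.

No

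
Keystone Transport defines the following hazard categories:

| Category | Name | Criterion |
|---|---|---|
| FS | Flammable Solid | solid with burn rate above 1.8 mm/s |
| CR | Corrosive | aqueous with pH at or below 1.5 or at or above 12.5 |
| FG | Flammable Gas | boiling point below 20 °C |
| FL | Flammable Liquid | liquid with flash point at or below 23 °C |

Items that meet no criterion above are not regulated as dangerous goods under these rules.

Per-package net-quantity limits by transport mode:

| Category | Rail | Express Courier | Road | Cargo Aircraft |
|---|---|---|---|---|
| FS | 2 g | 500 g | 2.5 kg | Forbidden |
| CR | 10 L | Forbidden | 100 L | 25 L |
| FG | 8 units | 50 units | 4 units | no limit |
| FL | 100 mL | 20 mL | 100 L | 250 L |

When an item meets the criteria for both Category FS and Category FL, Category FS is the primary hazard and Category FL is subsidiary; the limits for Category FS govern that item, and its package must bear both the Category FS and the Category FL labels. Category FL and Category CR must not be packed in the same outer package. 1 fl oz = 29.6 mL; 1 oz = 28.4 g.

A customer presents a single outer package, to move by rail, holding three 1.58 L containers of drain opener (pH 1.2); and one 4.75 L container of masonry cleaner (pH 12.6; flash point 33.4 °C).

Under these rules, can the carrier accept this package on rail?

With pH 1.2 (≤ 1.5), the drain opener falls in Category CR.
Masonry cleaner: pH 12.6 ≥ 12.5 → Category CR (Corrosive).
Category CR net quantity: (three 1.58 L containers = 4.74 L) + 4.75 L = 9.49 L.
That is within the Category CR rail limit of 10 L.

Yes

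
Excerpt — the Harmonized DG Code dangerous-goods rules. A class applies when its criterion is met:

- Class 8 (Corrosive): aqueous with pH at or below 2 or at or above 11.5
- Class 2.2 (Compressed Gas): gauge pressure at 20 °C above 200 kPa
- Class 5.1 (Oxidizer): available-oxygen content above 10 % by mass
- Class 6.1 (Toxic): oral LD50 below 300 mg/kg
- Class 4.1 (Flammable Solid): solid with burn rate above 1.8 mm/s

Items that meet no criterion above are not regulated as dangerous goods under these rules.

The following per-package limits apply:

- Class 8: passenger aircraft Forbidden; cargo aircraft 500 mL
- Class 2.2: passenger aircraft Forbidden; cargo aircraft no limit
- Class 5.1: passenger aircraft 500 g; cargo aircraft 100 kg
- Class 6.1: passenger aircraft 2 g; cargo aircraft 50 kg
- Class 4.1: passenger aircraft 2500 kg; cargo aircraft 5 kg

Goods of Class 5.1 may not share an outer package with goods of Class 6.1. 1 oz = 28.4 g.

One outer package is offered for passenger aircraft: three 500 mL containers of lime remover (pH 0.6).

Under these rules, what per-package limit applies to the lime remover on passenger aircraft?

Forbidden

Lime remover: pH 0.6 ≤ 2 → Class 8 (Corrosive).
The passenger aircraft limit for Class 8 is Forbidden.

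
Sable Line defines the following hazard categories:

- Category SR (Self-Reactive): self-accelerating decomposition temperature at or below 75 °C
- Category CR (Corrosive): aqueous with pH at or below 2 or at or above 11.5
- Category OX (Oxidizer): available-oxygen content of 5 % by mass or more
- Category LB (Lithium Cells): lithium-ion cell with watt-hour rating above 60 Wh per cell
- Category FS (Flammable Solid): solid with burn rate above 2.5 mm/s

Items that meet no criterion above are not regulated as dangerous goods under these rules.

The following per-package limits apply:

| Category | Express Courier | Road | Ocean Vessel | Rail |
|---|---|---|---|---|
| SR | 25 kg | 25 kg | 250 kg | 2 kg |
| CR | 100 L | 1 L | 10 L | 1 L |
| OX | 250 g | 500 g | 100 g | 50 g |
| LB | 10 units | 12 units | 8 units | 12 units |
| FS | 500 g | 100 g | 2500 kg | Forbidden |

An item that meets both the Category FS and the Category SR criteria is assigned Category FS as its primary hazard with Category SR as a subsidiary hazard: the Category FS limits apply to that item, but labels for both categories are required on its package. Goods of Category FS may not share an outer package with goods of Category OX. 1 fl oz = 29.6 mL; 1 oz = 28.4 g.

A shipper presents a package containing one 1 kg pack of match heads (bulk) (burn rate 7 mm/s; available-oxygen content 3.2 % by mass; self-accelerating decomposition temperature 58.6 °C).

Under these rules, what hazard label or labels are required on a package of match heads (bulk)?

With burn rate 7 mm/s (> 2.5 mm/s), the match heads (bulk) fall in Category FS.
With self-accelerating decomposition temperature 58.6 °C (≤ 75 °C), the match heads (bulk) fall in Category SR.
By the precedence rule Category FS is primary and Category SR is subsidiary, and that rule requires both labels on the package.

Category FS and SR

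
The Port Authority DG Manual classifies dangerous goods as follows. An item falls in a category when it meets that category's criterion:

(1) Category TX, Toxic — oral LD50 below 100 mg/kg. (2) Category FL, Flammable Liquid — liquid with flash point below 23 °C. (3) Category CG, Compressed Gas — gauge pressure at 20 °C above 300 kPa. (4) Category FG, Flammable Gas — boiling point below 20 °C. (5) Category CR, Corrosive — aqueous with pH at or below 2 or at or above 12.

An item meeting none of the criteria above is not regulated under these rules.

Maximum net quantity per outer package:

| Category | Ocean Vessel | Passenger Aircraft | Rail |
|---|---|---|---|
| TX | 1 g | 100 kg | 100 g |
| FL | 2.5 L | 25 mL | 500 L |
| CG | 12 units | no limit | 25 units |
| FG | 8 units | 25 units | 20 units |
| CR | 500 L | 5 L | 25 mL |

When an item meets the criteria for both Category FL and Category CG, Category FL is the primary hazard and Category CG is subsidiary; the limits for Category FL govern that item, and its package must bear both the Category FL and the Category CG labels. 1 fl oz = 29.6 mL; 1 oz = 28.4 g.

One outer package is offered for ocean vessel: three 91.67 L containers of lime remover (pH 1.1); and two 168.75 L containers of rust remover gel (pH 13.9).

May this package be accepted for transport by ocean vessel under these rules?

No

With pH 1.1 (≤ 2), the lime remover falls in Category CR.
Rust remover gel: pH 13.9 ≥ 12 → Category CR (Corrosive).
Category CR net quantity: (three 91.67 L containers = 275.01 L) + (two 168.75 L containers = 337.5 L) = 612.51 L.
That exceeds the Category CR ocean vessel limit of 500 L.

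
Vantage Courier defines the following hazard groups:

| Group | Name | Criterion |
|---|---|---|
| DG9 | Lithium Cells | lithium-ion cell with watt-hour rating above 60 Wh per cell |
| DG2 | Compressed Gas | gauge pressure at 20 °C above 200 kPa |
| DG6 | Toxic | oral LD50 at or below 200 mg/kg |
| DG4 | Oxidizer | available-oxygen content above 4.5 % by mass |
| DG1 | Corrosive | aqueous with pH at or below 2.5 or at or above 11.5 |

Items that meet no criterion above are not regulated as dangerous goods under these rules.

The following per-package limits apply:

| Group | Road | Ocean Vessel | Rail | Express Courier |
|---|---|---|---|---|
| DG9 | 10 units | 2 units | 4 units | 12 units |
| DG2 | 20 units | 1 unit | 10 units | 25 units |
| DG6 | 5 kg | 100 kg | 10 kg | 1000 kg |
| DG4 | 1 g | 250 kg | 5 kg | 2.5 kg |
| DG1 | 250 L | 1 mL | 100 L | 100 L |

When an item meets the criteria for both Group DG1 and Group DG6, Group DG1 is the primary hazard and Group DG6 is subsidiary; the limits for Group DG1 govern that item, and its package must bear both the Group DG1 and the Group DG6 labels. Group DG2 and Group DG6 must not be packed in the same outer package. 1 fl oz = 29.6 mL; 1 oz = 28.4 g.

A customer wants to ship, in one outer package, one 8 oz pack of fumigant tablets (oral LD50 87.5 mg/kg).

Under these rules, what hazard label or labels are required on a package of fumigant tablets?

With oral LD50 87.5 mg/kg (≤ 200 mg/kg), the fumigant tablets fall in Group DG6.
Only the Group DG6 label is required.

Group DG6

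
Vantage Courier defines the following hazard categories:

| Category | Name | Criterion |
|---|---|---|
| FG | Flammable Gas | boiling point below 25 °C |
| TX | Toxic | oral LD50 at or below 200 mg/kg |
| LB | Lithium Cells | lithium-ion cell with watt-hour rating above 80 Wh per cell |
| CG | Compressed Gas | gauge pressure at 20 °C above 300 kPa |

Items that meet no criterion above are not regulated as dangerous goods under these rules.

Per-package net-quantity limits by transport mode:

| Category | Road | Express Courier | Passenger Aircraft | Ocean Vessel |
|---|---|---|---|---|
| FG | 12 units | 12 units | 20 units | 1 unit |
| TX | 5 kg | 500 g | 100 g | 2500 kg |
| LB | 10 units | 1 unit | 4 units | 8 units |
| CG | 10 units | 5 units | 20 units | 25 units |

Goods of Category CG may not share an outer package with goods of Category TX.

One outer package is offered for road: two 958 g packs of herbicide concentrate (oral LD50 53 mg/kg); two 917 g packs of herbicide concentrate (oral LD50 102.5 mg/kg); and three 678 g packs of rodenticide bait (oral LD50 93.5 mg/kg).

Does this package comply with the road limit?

No

The herbicide concentrate has oral LD50 53 mg/kg, which is ≤ 200 mg/kg, so it is Category TX (Toxic).
The herbicide concentrate has oral LD50 102.5 mg/kg, which is ≤ 200 mg/kg, so it is Category TX (Toxic).
Oral LD50 93.5 mg/kg meets the Category TX criterion (Toxic), so the rodenticide bait is Category TX.
Total Category TX: (two 958 g packs = 1.916 kg) + (two 917 g packs = 1.834 kg) + (three 678 g packs = 2.034 kg) = 5.784 kg.
5.784 kg exceeds the road limit of 5 kg for Category TX.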